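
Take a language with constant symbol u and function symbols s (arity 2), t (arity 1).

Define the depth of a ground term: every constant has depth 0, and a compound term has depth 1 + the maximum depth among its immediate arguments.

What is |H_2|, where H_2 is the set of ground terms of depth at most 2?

13

Let N_k count ground terms of depth at most k. Each non-constant term of depth ≤ k is some function symbol applied to depth-≤(k−1) arguments, giving N_k = 1 + N_{k-1}^2 + N_{k-1}.
N_0 = 1
N_1 = 1 + 1^2 + 1 = 3
N_2 = 1 + 3^2 + 3 = 13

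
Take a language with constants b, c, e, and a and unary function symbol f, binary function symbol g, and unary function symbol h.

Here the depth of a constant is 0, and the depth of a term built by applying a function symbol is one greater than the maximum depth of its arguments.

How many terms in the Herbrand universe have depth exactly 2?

816

Count level by level. With function symbols f/1, g/2, h/1, the terms of depth ≤ k are the 4 constants together with each function applied to depth-≤(k−1) tuples, so N_k = 4 + N_{k-1} + N_{k-1}^2 + N_{k-1}.
N_0 = 4
N_1 = 4 + 4 + 4^2 + 4 = 28
N_2 = 4 + 28 + 28^2 + 28 = 844
Terms of depth exactly 2: N_2 − N_1 = 844 − 28 = 816.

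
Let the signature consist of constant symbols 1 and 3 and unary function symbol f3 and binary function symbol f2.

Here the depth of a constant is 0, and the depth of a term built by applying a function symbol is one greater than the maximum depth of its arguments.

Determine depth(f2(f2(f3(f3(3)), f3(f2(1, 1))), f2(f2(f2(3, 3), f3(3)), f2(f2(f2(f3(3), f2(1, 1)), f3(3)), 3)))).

depth(f3(3)) = 1 + depth(3) = 1 + 0 = 1
depth(f3(f3(3))) = 1 + depth(f3(3)) = 1 + 1 = 2
depth(f2(1, 1)) = 1 + max(0, 0) = 1
depth(f3(f2(1, 1))) = 1 + depth(f2(1, 1)) = 1 + 1 = 2
depth(f2(f3(f3(3)), f3(f2(1, 1)))) = 1 + max(2, 2) = 3
depth(f2(3, 3)) = 1 + max(0, 0) = 1
depth(f2(f2(3, 3), f3(3))) = 1 + max(1, 1) = 2
depth(f2(f3(3), f2(1, 1))) = 1 + max(1, 1) = 2
depth(f2(f2(f3(3), f2(1, 1)), f3(3))) = 1 + max(2, 1) = 3
depth(f2(f2(f2(f3(3), f2(1, 1)), f3(3)), 3)) = 1 + max(3, 0) = 4
depth(f2(f2(f2(3, 3), f3(3)), f2(f2(f2(f3(3), f2(1, 1)), f3(3)), 3))) = 1 + max(2, 4) = 5
depth(f2(f2(f3(f3(3)), f3(f2(1, 1))), f2(f2(f2(3, 3), f3(3)), f2(f2(f2(f3(3), f2(1, 1)), f3(3)), 3)))) = 1 + max(3, 5) = 6

6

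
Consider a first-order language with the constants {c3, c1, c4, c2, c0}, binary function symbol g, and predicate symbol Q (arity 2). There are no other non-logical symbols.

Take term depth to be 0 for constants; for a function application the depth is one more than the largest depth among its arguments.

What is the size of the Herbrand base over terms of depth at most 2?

First count ground terms of depth ≤ 2.
Let N_k count ground terms of depth at most k. Each non-constant term of depth ≤ k is some function symbol applied to depth-≤(k−1) arguments, giving N_k = 5 + N_{k-1}^2.
N_0 = 5
N_1 = 5 + 5^2 = 30
N_2 = 5 + 30^2 = 905
So |H| = 905.
Each predicate of arity r yields |H|^r ground atoms (one per choice of an r-tuple from H):
  Q: 905^2 = 819025
Total ground atoms: 819025.

819025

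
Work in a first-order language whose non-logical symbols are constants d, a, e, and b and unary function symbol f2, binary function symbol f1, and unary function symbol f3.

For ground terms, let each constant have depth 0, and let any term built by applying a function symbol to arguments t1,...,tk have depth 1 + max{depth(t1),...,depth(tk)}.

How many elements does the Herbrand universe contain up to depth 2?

Let N_k count ground terms of depth at most k. Each non-constant term of depth ≤ k is some function symbol applied to depth-≤(k−1) arguments, giving N_k = 4 + N_{k-1} + N_{k-1}^2 + N_{k-1}.
N_0 = 4
N_1 = 4 + 4 + 4^2 + 4 = 28
N_2 = 4 + 28 + 28^2 + 28 = 844

844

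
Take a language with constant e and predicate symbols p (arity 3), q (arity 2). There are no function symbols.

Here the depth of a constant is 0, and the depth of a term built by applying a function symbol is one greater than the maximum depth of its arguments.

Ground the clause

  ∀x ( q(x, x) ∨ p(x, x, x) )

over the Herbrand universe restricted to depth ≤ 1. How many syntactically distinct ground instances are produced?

Ground terms of depth ≤ 1:
  With no function symbols every ground term is a constant, so there is exactly 1 ground term at every depth bound.
  N_0 = 1
  N_1 = 1
  Explicitly: e.
So there is exactly 1 ground term available for substitution.
The clause has 1 distinct variable (x), which appears in the body. In the free term algebra distinct substitutions yield syntactically distinct ground instances.
Number of ground instances = 1.

1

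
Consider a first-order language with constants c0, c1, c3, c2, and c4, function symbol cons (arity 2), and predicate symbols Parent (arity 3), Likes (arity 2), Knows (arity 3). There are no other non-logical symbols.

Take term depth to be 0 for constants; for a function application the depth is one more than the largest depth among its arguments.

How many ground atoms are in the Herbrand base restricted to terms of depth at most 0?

First count ground terms of depth ≤ 0.
If N_k denotes the number of depth-≤k ground terms, the 5 constants give N_0 = 5, and each function symbol of arity r contributes N_{k-1}^r new terms at level k: N_k = 5 + N_{k-1}^2.
N_0 = 5
Explicitly: c0, c1, c3, c2, c4.
So |H| = 5.
A ground atom is a predicate applied to a tuple of terms from H, so the count is the sum over predicates of |H|^arity:
  Parent: 5^3 = 125;  Likes: 5^2 = 25;  Knows: 5^3 = 125
Total ground atoms: 125 + 25 + 125 = 275.

275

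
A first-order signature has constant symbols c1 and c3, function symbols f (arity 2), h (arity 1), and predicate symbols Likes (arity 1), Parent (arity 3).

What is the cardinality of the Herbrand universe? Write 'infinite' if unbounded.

infinite

The signature has at least one function symbol (f, arity 2) and at least one constant (c1).
Iterating f gives infinitely many distinct ground terms: c1, f(c1, c1), f(f(c1, c1), f(c1, c1)), ...
So the Herbrand universe is infinite.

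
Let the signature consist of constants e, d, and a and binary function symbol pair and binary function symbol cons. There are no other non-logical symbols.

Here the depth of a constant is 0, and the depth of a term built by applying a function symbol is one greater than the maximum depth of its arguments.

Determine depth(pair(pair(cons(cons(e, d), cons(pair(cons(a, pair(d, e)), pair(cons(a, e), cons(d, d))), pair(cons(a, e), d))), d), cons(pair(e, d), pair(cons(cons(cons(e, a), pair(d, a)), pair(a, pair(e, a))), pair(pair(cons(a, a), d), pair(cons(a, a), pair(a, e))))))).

depth(cons(e, d)) = 1 + max(0, 0) = 1
depth(pair(d, e)) = 1 + max(0, 0) = 1
depth(cons(a, pair(d, e))) = 1 + max(0, 1) = 2
depth(cons(a, e)) = 1 + max(0, 0) = 1
depth(cons(d, d)) = 1 + max(0, 0) = 1
depth(pair(cons(a, e), cons(d, d))) = 1 + max(1, 1) = 2
depth(pair(cons(a, pair(d, e)), pair(cons(a, e), cons(d, d)))) = 1 + max(2, 2) = 3
depth(pair(cons(a, e), d)) = 1 + max(1, 0) = 2
depth(cons(pair(cons(a, pair(d, e)), pair(cons(a, e), cons(d, d))), pair(cons(a, e), d))) = 1 + max(3, 2) = 4
depth(cons(cons(e, d), cons(pair(cons(a, pair(d, e)), pair(cons(a, e), cons(d, d))), pair(cons(a, e), d)))) = 1 + max(1, 4) = 5
depth(pair(cons(cons(e, d), cons(pair(cons(a, pair(d, e)), pair(cons(a, e), cons(d, d))), pair(cons(a, e), d))), d)) = 1 + max(5, 0) = 6
depth(pair(e, d)) = 1 + max(0, 0) = 1
depth(cons(e, a)) = 1 + max(0, 0) = 1
depth(pair(d, a)) = 1 + max(0, 0) = 1
depth(cons(cons(e, a), pair(d, a))) = 1 + max(1, 1) = 2
depth(pair(e, a)) = 1 + max(0, 0) = 1
depth(pair(a, pair(e, a))) = 1 + max(0, 1) = 2
depth(cons(cons(cons(e, a), pair(d, a)), pair(a, pair(e, a)))) = 1 + max(2, 2) = 3
depth(cons(a, a)) = 1 + max(0, 0) = 1
depth(pair(cons(a, a), d)) = 1 + max(1, 0) = 2
depth(pair(a, e)) = 1 + max(0, 0) = 1
depth(pair(cons(a, a), pair(a, e))) = 1 + max(1, 1) = 2
depth(pair(pair(cons(a, a), d), pair(cons(a, a), pair(a, e)))) = 1 + max(2, 2) = 3
depth(pair(cons(cons(cons(e, a), pair(d, a)), pair(a, pair(e, a))), pair(pair(cons(a, a), d), pair(cons(a, a), pair(a, e))))) = 1 + max(3, 3) = 4
depth(cons(pair(e, d), pair(cons(cons(cons(e, a), pair(d, a)), pair(a, pair(e, a))), pair(pair(cons(a, a), d), pair(cons(a, a), pair(a, e)))))) = 1 + max(1, 4) = 5
depth(pair(pair(cons(cons(e, d), cons(pair(cons(a, pair(d, e)), pair(cons(a, e), cons(d, d))), pair(cons(a, e), d))), d), cons(pair(e, d), pair(cons(cons(cons(e, a), pair(d, a)), pair(a, pair(e, a))), pair(pair(cons(a, a), d), pair(cons(a, a), pair(a, e))))))) = 1 + max(6, 5) = 7

7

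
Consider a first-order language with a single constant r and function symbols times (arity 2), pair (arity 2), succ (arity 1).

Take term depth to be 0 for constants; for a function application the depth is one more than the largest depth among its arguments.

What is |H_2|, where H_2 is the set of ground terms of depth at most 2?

Let N_k = |{terms of depth ≤ k}|. Then N_0 = 1 and N_k = 1 + N_{k-1}^2 + N_{k-1}^2 + N_{k-1} for k ≥ 1 (one summand per function symbol, arity giving the exponent).
N_0 = 1
N_1 = 1 + 1^2 + 1^2 + 1 = 4
N_2 = 1 + 4^2 + 4^2 + 4 = 37

37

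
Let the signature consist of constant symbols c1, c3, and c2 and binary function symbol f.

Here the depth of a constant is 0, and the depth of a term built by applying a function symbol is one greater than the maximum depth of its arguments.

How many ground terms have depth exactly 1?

If N_k denotes the number of depth-≤k ground terms, the 3 constants give N_0 = 3, and each function symbol of arity r contributes N_{k-1}^r new terms at level k: N_k = 3 + N_{k-1}^2.
N_0 = 3
N_1 = 3 + 3^2 = 12
Terms of depth exactly 1: N_1 − N_0 = 12 − 3 = 9.

9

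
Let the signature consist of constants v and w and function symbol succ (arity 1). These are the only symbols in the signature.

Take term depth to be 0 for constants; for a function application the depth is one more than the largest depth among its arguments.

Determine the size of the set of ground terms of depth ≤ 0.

2

If N_k denotes the number of depth-≤k ground terms, the 2 constants give N_0 = 2, and each function symbol of arity r contributes N_{k-1}^r new terms at level k: N_k = 2 + N_{k-1}.
N_0 = 2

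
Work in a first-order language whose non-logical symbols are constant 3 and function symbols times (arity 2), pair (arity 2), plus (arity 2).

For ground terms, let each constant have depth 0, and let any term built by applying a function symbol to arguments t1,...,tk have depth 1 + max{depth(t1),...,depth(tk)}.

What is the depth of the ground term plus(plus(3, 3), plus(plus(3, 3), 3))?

3

depth(plus(3, 3)) = 1 + max(0, 0) = 1
depth(plus(plus(3, 3), 3)) = 1 + max(1, 0) = 2
depth(plus(plus(3, 3), plus(plus(3, 3), 3))) = 1 + max(1, 2) = 3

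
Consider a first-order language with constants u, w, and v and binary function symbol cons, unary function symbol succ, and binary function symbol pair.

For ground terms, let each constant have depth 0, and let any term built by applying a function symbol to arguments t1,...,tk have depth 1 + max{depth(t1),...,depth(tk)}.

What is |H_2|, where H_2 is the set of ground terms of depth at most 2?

1179

Let N_k = |{terms of depth ≤ k}|. Then N_0 = 3 and N_k = 3 + N_{k-1}^2 + N_{k-1} + N_{k-1}^2 for k ≥ 1 (one summand per function symbol, arity giving the exponent).
N_0 = 3
N_1 = 3 + 3^2 + 3 + 3^2 = 24
N_2 = 3 + 24^2 + 24 + 24^2 = 1179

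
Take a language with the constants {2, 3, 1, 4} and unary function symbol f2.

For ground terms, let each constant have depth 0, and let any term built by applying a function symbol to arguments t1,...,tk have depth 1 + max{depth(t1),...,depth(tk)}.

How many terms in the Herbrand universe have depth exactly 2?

4

Let N_k = |{terms of depth ≤ k}|. Then N_0 = 4 and N_k = 4 + N_{k-1} for k ≥ 1 (one summand per function symbol, arity giving the exponent).
N_0 = 4
N_1 = 4 + 4 = 8
N_2 = 4 + 8 = 12
Terms of depth exactly 2: N_2 − N_1 = 12 − 8 = 4.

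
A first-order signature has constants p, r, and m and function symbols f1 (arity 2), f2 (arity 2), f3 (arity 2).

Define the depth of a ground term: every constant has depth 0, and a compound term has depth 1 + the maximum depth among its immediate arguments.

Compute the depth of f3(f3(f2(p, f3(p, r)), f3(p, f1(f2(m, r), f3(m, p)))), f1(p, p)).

5

depth(f3(p, r)) = 1 + max(0, 0) = 1
depth(f2(p, f3(p, r))) = 1 + max(0, 1) = 2
depth(f2(m, r)) = 1 + max(0, 0) = 1
depth(f3(m, p)) = 1 + max(0, 0) = 1
depth(f1(f2(m, r), f3(m, p))) = 1 + max(1, 1) = 2
depth(f3(p, f1(f2(m, r), f3(m, p)))) = 1 + max(0, 2) = 3
depth(f3(f2(p, f3(p, r)), f3(p, f1(f2(m, r), f3(m, p))))) = 1 + max(2, 3) = 4
depth(f1(p, p)) = 1 + max(0, 0) = 1
depth(f3(f3(f2(p, f3(p, r)), f3(p, f1(f2(m, r), f3(m, p)))), f1(p, p))) = 1 + max(4, 1) = 5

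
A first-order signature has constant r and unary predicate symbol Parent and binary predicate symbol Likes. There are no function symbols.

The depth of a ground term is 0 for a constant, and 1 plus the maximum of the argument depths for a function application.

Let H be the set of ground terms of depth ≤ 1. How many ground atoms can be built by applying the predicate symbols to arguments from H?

2

First count ground terms of depth ≤ 1.
With no function symbols every ground term is a constant, so there is exactly 1 ground term at every depth bound.
N_0 = 1
N_1 = 1
Explicitly: r.
So |H| = 1.
Ground atoms are formed by filling each argument slot of a predicate with a term from H, so an r-ary predicate gives |H|^r atoms:
  Parent: 1;  Likes: 1^2 = 1
Total ground atoms: 1 + 1 = 2.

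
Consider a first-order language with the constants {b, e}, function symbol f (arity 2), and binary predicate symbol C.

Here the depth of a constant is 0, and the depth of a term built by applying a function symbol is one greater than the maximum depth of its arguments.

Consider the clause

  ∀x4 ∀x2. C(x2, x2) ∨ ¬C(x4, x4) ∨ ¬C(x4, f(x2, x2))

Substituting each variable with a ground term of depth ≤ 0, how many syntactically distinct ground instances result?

Ground terms of depth ≤ 0:
  Let N_k count ground terms of depth at most k. Each non-constant term of depth ≤ k is some function symbol applied to depth-≤(k−1) arguments, giving N_k = 2 + N_{k-1}^2.
  N_0 = 2
So there are 2 ground terms available for substitution.
The body mentions every one of the 2 quantified variables; since ground terms form a free algebra, no two substitutions collapse to the same formula.
Number of ground instances = 2^2 = 4.

4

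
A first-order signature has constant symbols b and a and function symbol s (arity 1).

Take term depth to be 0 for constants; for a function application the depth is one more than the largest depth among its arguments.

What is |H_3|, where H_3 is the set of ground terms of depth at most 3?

Let N_k = |{terms of depth ≤ k}|. Then N_0 = 2 and N_k = 2 + N_{k-1} for k ≥ 1 (one summand per function symbol, arity giving the exponent).
N_0 = 2
N_1 = 2 + 2 = 4
N_2 = 2 + 4 = 6
N_3 = 2 + 6 = 8
Explicitly: b, a, s(b), s(a), s(s(b)), s(s(a)), s(s(s(b))), s(s(s(a))).

8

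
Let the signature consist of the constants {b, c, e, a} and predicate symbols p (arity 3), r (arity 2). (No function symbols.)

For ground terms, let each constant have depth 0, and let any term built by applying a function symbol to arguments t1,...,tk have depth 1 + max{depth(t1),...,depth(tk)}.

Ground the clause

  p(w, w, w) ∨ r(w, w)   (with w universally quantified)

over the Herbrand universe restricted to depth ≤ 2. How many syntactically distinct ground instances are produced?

4

Ground terms of depth ≤ 2:
  With no function symbols every ground term is a constant, so there are exactly 4 ground terms at every depth bound.
  N_0 = 4
  N_1 = 4
  N_2 = 4
  Explicitly: b, c, e, a.
So there are 4 ground terms available for substitution.
There is 1 variable to instantiate (w),  occurring in at least one literal, so different choices give different ground instances.
Number of ground instances = 4.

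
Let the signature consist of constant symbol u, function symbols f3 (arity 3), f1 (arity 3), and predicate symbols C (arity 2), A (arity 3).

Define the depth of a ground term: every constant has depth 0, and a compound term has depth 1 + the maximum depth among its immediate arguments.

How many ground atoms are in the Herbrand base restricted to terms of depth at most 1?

First count ground terms of depth ≤ 1.
Let N_k count ground terms of depth at most k. Each non-constant term of depth ≤ k is some function symbol applied to depth-≤(k−1) arguments, giving N_k = 1 + N_{k-1}^3 + N_{k-1}^3.
N_0 = 1
N_1 = 1 + 1^3 + 1^3 = 3
Explicitly: u, f3(u, u, u), f1(u, u, u).
So |H| = 3.
Ground atoms are formed by filling each argument slot of a predicate with a term from H, so an r-ary predicate gives |H|^r atoms:
  C: 3^2 = 9;  A: 3^3 = 27
Total ground atoms: 9 + 27 = 36.

36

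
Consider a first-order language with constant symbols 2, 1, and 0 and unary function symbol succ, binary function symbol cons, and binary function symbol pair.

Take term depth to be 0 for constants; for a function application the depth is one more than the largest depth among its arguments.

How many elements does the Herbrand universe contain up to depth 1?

24

Let N_k count ground terms of depth at most k. Each non-constant term of depth ≤ k is some function symbol applied to depth-≤(k−1) arguments, giving N_k = 3 + N_{k-1} + N_{k-1}^2 + N_{k-1}^2.
N_0 = 3
N_1 = 3 + 3 + 3^2 + 3^2 = 24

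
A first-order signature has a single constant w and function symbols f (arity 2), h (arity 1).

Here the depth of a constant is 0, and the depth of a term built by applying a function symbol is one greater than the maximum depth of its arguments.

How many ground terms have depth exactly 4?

33490

Count level by level. With function symbols f/2, h/1, the terms of depth ≤ k are the 1 constant together with each function applied to depth-≤(k−1) tuples, so N_k = 1 + N_{k-1}^2 + N_{k-1}.
N_0 = 1
N_1 = 1 + 1^2 + 1 = 3
N_2 = 1 + 3^2 + 3 = 13
N_3 = 1 + 13^2 + 13 = 183
N_4 = 1 + 183^2 + 183 = 33673
Terms of depth exactly 4: N_4 − N_3 = 33673 − 183 = 33490.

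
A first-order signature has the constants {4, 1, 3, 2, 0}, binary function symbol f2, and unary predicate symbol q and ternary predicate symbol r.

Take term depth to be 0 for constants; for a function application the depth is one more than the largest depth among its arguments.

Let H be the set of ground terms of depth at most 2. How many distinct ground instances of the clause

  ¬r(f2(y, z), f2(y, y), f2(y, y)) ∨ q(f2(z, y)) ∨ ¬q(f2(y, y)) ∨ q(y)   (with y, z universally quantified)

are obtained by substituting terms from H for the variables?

Ground terms of depth ≤ 2:
  Write N_k for the number of ground terms of depth ≤ k. A term of depth ≤ k is either a constant or a function symbol applied to arguments of depth ≤ k−1, so N_k = 5 + N_{k-1}^2.
  N_0 = 5
  N_1 = 5 + 5^2 = 30
  N_2 = 5 + 30^2 = 905
So there are 905 ground terms available for substitution.
Each of y, z ranges independently over the available ground terms, and distinct assignments produce distinct instances.
Number of ground instances = 905^2 = 819025.

819025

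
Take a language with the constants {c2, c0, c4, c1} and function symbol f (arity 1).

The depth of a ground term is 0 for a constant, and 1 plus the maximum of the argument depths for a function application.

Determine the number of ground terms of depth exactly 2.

Let N_k = |{terms of depth ≤ k}|. Then N_0 = 4 and N_k = 4 + N_{k-1} for k ≥ 1 (one summand per function symbol, arity giving the exponent).
N_0 = 4
N_1 = 4 + 4 = 8
N_2 = 4 + 8 = 12
Terms of depth exactly 2: N_2 − N_1 = 12 − 8 = 4.

4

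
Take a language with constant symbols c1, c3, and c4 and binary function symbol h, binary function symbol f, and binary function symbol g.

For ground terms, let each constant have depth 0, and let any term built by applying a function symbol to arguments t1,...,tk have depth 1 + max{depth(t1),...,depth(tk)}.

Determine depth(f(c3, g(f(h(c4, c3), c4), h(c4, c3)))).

depth(h(c4, c3)) = 1 + max(0, 0) = 1
depth(f(h(c4, c3), c4)) = 1 + max(1, 0) = 2
depth(g(f(h(c4, c3), c4), h(c4, c3))) = 1 + max(2, 1) = 3
depth(f(c3, g(f(h(c4, c3), c4), h(c4, c3)))) = 1 + max(0, 3) = 4

4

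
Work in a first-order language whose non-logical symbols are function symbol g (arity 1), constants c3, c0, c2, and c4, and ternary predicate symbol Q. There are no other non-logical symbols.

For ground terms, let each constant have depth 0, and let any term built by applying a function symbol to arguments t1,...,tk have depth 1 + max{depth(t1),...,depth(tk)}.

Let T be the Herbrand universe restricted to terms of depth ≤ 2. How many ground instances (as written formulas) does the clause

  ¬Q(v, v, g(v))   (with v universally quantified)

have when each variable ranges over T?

Ground terms of depth ≤ 2:
  Let N_k = |{terms of depth ≤ k}|. Then N_0 = 4 and N_k = 4 + N_{k-1} for k ≥ 1 (one summand per function symbol, arity giving the exponent).
  N_0 = 4
  N_1 = 4 + 4 = 8
  N_2 = 4 + 8 = 12
  Explicitly: c3, c0, c2, c4, g(c3), g(c0), g(c2), g(c4), g(g(c3)), g(g(c0)), g(g(c2)), g(g(c4)).
So there are 12 ground terms available for substitution.
The body mentions the single quantified variable v; since ground terms form a free algebra, no two substitutions collapse to the same formula.
Number of ground instances = 12.

12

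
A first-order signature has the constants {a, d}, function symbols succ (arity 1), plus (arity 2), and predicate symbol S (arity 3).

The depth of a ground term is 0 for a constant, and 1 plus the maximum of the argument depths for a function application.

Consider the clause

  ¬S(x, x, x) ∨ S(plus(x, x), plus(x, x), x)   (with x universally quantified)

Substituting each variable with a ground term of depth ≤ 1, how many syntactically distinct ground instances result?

8

Ground terms of depth ≤ 1:
  Count level by level. With function symbols succ/1, plus/2, the terms of depth ≤ k are the 2 constants together with each function applied to depth-≤(k−1) tuples, so N_k = 2 + N_{k-1} + N_{k-1}^2.
  N_0 = 2
  N_1 = 2 + 2 + 2^2 = 8
  Explicitly: a, d, succ(a), succ(d), plus(a, a), plus(a, d), plus(d, a), plus(d, d).
So there are 8 ground terms available for substitution.
The body mentions the single quantified variable x; since ground terms form a free algebra, no two substitutions collapse to the same formula.
Number of ground instances = 8.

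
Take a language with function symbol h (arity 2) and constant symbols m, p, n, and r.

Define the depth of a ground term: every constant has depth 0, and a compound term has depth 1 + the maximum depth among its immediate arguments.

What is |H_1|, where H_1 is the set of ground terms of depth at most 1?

Let N_k count ground terms of depth at most k. Each non-constant term of depth ≤ k is some function symbol applied to depth-≤(k−1) arguments, giving N_k = 4 + N_{k-1}^2.
N_0 = 4
N_1 = 4 + 4^2 = 20

20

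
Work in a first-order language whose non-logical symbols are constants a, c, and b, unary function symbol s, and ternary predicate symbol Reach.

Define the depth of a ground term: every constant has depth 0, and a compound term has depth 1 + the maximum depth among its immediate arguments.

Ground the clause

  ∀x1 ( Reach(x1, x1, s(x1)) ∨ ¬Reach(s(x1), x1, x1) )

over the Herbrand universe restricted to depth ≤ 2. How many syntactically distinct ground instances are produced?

9

Ground terms of depth ≤ 2:
  Count level by level. With function symbols s/1, the terms of depth ≤ k are the 3 constants together with each function applied to depth-≤(k−1) tuples, so N_k = 3 + N_{k-1}.
  N_0 = 3
  N_1 = 3 + 3 = 6
  N_2 = 3 + 6 = 9
  Explicitly: a, c, b, s(a), s(c), s(b), s(s(a)), s(s(c)), s(s(b)).
So there are 9 ground terms available for substitution.
There is 1 variable to instantiate (x1),  occurring in at least one literal, so different choices give different ground instances.
Number of ground instances = 9.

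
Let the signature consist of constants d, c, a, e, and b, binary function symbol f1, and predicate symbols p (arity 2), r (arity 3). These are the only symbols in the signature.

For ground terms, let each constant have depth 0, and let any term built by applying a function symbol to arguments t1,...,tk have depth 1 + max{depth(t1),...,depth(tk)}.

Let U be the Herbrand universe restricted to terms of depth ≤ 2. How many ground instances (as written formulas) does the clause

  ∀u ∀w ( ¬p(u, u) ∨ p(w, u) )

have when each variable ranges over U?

819025

Ground terms of depth ≤ 2:
  Let N_k = |{terms of depth ≤ k}|. Then N_0 = 5 and N_k = 5 + N_{k-1}^2 for k ≥ 1 (one summand per function symbol, arity giving the exponent).
  N_0 = 5
  N_1 = 5 + 5^2 = 30
  N_2 = 5 + 30^2 = 905
So there are 905 ground terms available for substitution.
There are 2 variables to instantiate (u, w), each occurring in at least one literal, so different choices give different ground instances.
Number of ground instances = 905^2 = 819025.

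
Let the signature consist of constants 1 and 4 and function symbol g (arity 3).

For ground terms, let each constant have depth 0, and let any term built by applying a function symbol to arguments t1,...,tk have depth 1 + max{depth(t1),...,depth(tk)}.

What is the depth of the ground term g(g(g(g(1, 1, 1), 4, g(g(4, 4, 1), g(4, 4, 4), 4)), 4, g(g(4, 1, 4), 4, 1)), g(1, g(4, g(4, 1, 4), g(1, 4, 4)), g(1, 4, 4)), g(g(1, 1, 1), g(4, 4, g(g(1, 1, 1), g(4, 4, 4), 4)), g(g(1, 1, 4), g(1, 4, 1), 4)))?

depth(g(1, 1, 1)) = 1 + max(0, 0, 0) = 1
depth(g(4, 4, 1)) = 1 + max(0, 0, 0) = 1
depth(g(4, 4, 4)) = 1 + max(0, 0, 0) = 1
depth(g(g(4, 4, 1), g(4, 4, 4), 4)) = 1 + max(1, 1, 0) = 2
depth(g(g(1, 1, 1), 4, g(g(4, 4, 1), g(4, 4, 4), 4))) = 1 + max(1, 0, 2) = 3
depth(g(4, 1, 4)) = 1 + max(0, 0, 0) = 1
depth(g(g(4, 1, 4), 4, 1)) = 1 + max(1, 0, 0) = 2
depth(g(g(g(1, 1, 1), 4, g(g(4, 4, 1), g(4, 4, 4), 4)), 4, g(g(4, 1, 4), 4, 1))) = 1 + max(3, 0, 2) = 4
depth(g(1, 4, 4)) = 1 + max(0, 0, 0) = 1
depth(g(4, g(4, 1, 4), g(1, 4, 4))) = 1 + max(0, 1, 1) = 2
depth(g(1, g(4, g(4, 1, 4), g(1, 4, 4)), g(1, 4, 4))) = 1 + max(0, 2, 1) = 3
depth(g(g(1, 1, 1), g(4, 4, 4), 4)) = 1 + max(1, 1, 0) = 2
depth(g(4, 4, g(g(1, 1, 1), g(4, 4, 4), 4))) = 1 + max(0, 0, 2) = 3
depth(g(1, 1, 4)) = 1 + max(0, 0, 0) = 1
depth(g(1, 4, 1)) = 1 + max(0, 0, 0) = 1
depth(g(g(1, 1, 4), g(1, 4, 1), 4)) = 1 + max(1, 1, 0) = 2
depth(g(g(1, 1, 1), g(4, 4, g(g(1, 1, 1), g(4, 4, 4), 4)), g(g(1, 1, 4), g(1, 4, 1), 4))) = 1 + max(1, 3, 2) = 4
depth(g(g(g(g(1, 1, 1), 4, g(g(4, 4, 1), g(4, 4, 4), 4)), 4, g(g(4, 1, 4), 4, 1)), g(1, g(4, g(4, 1, 4), g(1, 4, 4)), g(1, 4, 4)), g(g(1, 1, 1), g(4, 4, g(g(1, 1, 1), g(4, 4, 4), 4)), g(g(1, 1, 4), g(1, 4, 1), 4)))) = 1 + max(4, 3, 4) = 5

5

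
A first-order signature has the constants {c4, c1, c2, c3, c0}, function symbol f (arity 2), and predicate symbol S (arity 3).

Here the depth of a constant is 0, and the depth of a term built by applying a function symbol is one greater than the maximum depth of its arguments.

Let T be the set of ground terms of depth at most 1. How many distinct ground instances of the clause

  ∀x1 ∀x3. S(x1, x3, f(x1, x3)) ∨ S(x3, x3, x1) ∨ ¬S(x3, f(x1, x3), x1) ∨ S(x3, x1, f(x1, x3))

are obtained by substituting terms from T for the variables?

Ground terms of depth ≤ 1:
  Write N_k for the number of ground terms of depth ≤ k. A term of depth ≤ k is either a constant or a function symbol applied to arguments of depth ≤ k−1, so N_k = 5 + N_{k-1}^2.
  N_0 = 5
  N_1 = 5 + 5^2 = 30
So there are 30 ground terms available for substitution.
The clause has 2 distinct variables (x1, x3), each appearing in the body. In the free term algebra distinct substitutions yield syntactically distinct ground instances.
Number of ground instances = 30^2 = 900.

900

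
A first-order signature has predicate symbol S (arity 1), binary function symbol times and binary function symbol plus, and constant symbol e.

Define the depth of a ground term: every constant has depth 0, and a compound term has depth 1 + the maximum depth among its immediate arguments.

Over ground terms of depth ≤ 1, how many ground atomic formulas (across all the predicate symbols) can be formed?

First count ground terms of depth ≤ 1.
Let N_k count ground terms of depth at most k. Each non-constant term of depth ≤ k is some function symbol applied to depth-≤(k−1) arguments, giving N_k = 1 + N_{k-1}^2 + N_{k-1}^2.
N_0 = 1
N_1 = 1 + 1^2 + 1^2 = 3
Explicitly: e, times(e, e), plus(e, e).
So |H| = 3.
For each predicate symbol, the number of ground atoms is |H| raised to its arity; summing:
  S: 3
Total ground atoms: 3.

3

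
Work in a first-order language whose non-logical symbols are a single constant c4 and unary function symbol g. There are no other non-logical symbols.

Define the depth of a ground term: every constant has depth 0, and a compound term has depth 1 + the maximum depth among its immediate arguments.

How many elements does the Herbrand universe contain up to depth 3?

Let N_k count ground terms of depth at most k. Each non-constant term of depth ≤ k is some function symbol applied to depth-≤(k−1) arguments, giving N_k = 1 + N_{k-1}.
N_0 = 1
N_1 = 1 + 1 = 2
N_2 = 1 + 2 = 3
N_3 = 1 + 3 = 4

4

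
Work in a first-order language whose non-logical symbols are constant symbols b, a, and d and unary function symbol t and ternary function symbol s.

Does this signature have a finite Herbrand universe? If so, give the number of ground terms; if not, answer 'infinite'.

The signature has at least one function symbol (t, arity 1) and at least one constant (b).
Iterating t gives infinitely many distinct ground terms: b, t(b), t(t(b)), ...
So the Herbrand universe is infinite.

infinite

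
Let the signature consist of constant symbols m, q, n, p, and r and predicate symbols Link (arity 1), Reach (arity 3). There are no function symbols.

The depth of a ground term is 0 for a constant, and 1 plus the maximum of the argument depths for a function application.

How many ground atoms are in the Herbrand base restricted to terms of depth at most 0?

130

First count ground terms of depth ≤ 0.
With no function symbols every ground term is a constant, so there are exactly 5 ground terms at every depth bound.
N_0 = 5
Explicitly: m, q, n, p, r.
So |H| = 5.
A ground atom is a predicate applied to a tuple of terms from H, so the count is the sum over predicates of |H|^arity:
  Link: 5;  Reach: 5^3 = 125
Total ground atoms: 5 + 125 = 130.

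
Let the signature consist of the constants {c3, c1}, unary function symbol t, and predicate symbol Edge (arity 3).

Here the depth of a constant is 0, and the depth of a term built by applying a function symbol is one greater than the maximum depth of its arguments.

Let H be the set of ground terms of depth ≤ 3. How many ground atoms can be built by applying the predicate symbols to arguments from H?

512

First count ground terms of depth ≤ 3.
Write N_k for the number of ground terms of depth ≤ k. A term of depth ≤ k is either a constant or a function symbol applied to arguments of depth ≤ k−1, so N_k = 2 + N_{k-1}.
N_0 = 2
N_1 = 2 + 2 = 4
N_2 = 2 + 4 = 6
N_3 = 2 + 6 = 8
Explicitly: c3, c1, t(c3), t(c1), t(t(c3)), t(t(c1)), t(t(t(c3))), t(t(t(c1))).
So |H| = 8.
Ground atoms are formed by filling each argument slot of a predicate with a term from H, so an r-ary predicate gives |H|^r atoms:
  Edge: 8^3 = 512
Total ground atoms: 512.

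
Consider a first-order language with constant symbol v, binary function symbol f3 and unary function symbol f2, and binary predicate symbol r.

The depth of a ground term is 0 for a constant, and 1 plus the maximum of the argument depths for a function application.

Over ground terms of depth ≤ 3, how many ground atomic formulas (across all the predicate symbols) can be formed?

First count ground terms of depth ≤ 3.
Count level by level. With function symbols f3/2, f2/1, the terms of depth ≤ k are the 1 constant together with each function applied to depth-≤(k−1) tuples, so N_k = 1 + N_{k-1}^2 + N_{k-1}.
N_0 = 1
N_1 = 1 + 1^2 + 1 = 3
N_2 = 1 + 3^2 + 3 = 13
N_3 = 1 + 13^2 + 13 = 183
So |H| = 183.
Ground atoms are formed by filling each argument slot of a predicate with a term from H, so an r-ary predicate gives |H|^r atoms:
  r: 183^2 = 33489
Total ground atoms: 33489.

33489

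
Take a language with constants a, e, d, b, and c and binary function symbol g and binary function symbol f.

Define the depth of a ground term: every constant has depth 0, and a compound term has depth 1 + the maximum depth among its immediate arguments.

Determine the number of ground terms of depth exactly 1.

50

Let N_k count ground terms of depth at most k. Each non-constant term of depth ≤ k is some function symbol applied to depth-≤(k−1) arguments, giving N_k = 5 + N_{k-1}^2 + N_{k-1}^2.
N_0 = 5
N_1 = 5 + 5^2 + 5^2 = 55
Terms of depth exactly 1: N_1 − N_0 = 55 − 5 = 50.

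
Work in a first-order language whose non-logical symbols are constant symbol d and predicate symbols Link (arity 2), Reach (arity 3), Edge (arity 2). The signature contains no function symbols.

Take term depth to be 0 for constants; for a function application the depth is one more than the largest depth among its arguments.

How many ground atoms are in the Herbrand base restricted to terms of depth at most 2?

First count ground terms of depth ≤ 2.
With no function symbols every ground term is a constant, so there is exactly 1 ground term at every depth bound.
N_0 = 1
N_1 = 1
N_2 = 1
Explicitly: d.
So |H| = 1.
For each predicate symbol, the number of ground atoms is |H| raised to its arity; summing:
  Link: 1^2 = 1;  Reach: 1^3 = 1;  Edge: 1^2 = 1
Total ground atoms: 1 + 1 + 1 = 3.

3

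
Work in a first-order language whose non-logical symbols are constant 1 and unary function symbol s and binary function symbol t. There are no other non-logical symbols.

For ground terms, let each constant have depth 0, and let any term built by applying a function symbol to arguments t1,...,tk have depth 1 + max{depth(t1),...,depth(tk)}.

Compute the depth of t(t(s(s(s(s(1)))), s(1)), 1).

depth(s(1)) = 1 + depth(1) = 1 + 0 = 1
depth(s(s(1))) = 1 + depth(s(1)) = 1 + 1 = 2
depth(s(s(s(1)))) = 1 + depth(s(s(1))) = 1 + 2 = 3
depth(s(s(s(s(1))))) = 1 + depth(s(s(s(1)))) = 1 + 3 = 4
depth(t(s(s(s(s(1)))), s(1))) = 1 + max(4, 1) = 5
depth(t(t(s(s(s(s(1)))), s(1)), 1)) = 1 + max(5, 0) = 6

6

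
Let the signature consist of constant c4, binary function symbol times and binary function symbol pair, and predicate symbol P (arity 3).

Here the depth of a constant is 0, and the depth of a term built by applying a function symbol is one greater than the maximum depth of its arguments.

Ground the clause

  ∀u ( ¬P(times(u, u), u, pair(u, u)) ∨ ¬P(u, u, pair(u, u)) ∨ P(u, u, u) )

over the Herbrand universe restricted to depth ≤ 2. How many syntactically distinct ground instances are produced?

19

Ground terms of depth ≤ 2:
  Count level by level. With function symbols times/2, pair/2, the terms of depth ≤ k are the 1 constant together with each function applied to depth-≤(k−1) tuples, so N_k = 1 + N_{k-1}^2 + N_{k-1}^2.
  N_0 = 1
  N_1 = 1 + 1^2 + 1^2 = 3
  N_2 = 1 + 3^2 + 3^2 = 19
So there are 19 ground terms available for substitution.
The body mentions the single quantified variable u; since ground terms form a free algebra, no two substitutions collapse to the same formula.
Number of ground instances = 19.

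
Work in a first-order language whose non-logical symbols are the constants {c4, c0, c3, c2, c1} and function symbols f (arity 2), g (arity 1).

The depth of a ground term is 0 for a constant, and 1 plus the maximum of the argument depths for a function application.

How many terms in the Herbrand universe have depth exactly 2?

1230

Write N_k for the number of ground terms of depth ≤ k. A term of depth ≤ k is either a constant or a function symbol applied to arguments of depth ≤ k−1, so N_k = 5 + N_{k-1}^2 + N_{k-1}.
N_0 = 5
N_1 = 5 + 5^2 + 5 = 35
N_2 = 5 + 35^2 + 35 = 1265
Terms of depth exactly 2: N_2 − N_1 = 1265 − 35 = 1230.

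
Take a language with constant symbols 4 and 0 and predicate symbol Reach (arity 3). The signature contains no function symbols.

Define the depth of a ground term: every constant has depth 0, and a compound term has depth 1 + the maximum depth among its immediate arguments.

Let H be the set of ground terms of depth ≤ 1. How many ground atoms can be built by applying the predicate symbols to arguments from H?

8

First count ground terms of depth ≤ 1.
With no function symbols every ground term is a constant, so there are exactly 2 ground terms at every depth bound.
N_0 = 2
N_1 = 2
So |H| = 2.
A ground atom is a predicate applied to a tuple of terms from H, so the count is the sum over predicates of |H|^arity:
  Reach: 2^3 = 8
Total ground atoms: 8.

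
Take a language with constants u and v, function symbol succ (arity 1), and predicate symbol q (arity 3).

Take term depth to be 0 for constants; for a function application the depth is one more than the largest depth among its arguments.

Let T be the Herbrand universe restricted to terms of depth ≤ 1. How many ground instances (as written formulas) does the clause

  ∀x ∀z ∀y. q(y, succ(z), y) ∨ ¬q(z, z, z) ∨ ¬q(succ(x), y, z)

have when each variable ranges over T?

64

Ground terms of depth ≤ 1:
  Let N_k count ground terms of depth at most k. Each non-constant term of depth ≤ k is some function symbol applied to depth-≤(k−1) arguments, giving N_k = 2 + N_{k-1}.
  N_0 = 2
  N_1 = 2 + 2 = 4
So there are 4 ground terms available for substitution.
The body mentions every one of the 3 quantified variables; since ground terms form a free algebra, no two substitutions collapse to the same formula.
Number of ground instances = 4^3 = 64.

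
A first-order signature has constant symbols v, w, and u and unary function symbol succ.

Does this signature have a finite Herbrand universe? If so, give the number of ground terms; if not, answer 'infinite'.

The signature has at least one function symbol (succ, arity 1) and at least one constant (v).
Iterating succ gives infinitely many distinct ground terms: v, succ(v), succ(succ(v)), ...
So the Herbrand universe is infinite.

infinite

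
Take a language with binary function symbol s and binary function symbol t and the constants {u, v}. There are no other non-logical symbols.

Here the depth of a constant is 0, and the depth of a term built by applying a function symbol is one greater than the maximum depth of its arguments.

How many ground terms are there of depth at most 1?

Write N_k for the number of ground terms of depth ≤ k. A term of depth ≤ k is either a constant or a function symbol applied to arguments of depth ≤ k−1, so N_k = 2 + N_{k-1}^2 + N_{k-1}^2.
N_0 = 2
N_1 = 2 + 2^2 + 2^2 = 10

10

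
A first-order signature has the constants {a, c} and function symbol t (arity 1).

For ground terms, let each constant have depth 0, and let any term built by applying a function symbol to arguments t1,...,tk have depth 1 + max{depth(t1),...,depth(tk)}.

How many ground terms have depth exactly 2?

2

Let N_k = |{terms of depth ≤ k}|. Then N_0 = 2 and N_k = 2 + N_{k-1} for k ≥ 1 (one summand per function symbol, arity giving the exponent).
N_0 = 2
N_1 = 2 + 2 = 4
N_2 = 2 + 4 = 6
Terms of depth exactly 2: N_2 − N_1 = 6 − 4 = 2.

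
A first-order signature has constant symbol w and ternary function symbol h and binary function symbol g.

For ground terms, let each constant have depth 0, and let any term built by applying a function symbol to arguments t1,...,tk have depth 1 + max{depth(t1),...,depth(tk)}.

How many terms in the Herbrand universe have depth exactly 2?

34

Let N_k = |{terms of depth ≤ k}|. Then N_0 = 1 and N_k = 1 + N_{k-1}^3 + N_{k-1}^2 for k ≥ 1 (one summand per function symbol, arity giving the exponent).
N_0 = 1
N_1 = 1 + 1^3 + 1^2 = 3
N_2 = 1 + 3^3 + 3^2 = 37
Terms of depth exactly 2: N_2 − N_1 = 37 − 3 = 34.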